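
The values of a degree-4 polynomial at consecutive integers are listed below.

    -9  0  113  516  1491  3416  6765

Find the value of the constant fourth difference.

Δ: 9, 113, 403, 975, 1925, 3349
Δ²: 104, 290, 572, 950, 1424
Δ³: 186, 282, 378, 474
Δ⁴: 96, 96, 96

96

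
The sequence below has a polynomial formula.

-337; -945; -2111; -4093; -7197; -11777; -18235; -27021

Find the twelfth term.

D1: -608  -1166  -1982  -3104  -4580  -6458  -8786
D2: -558  -816  -1122  -1476  -1878  -2328
D3: -258  -306  -354  -402  -450
D4: -48  -48  -48  -48
Fourth differences constant at -48.
-450 − 48 = -498;  -2328 − 498 = -2826;  -8786 − 2826 = -11612;  -27021 − 11612 = -38633
-498 − 48 = -546;  -2826 − 546 = -3372;  -11612 − 3372 = -14984;  -38633 − 14984 = -53617
-546 − 48 = -594;  -3372 − 594 = -3966;  -14984 − 3966 = -18950;  -53617 − 18950 = -72567
-594 − 48 = -642;  -3966 − 642 = -4608;  -18950 − 4608 = -23558;  -72567 − 23558 = -96125

-96125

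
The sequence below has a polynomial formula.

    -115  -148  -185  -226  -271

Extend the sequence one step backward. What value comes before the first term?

-86

-33, -37, -41, -45
-4, -4, -4
The second differences are constant at -4.
Work back: -33 + 4 = -29;  -115 + 29 = -86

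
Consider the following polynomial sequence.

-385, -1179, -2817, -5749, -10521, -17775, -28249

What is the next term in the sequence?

D1: -794, -1638, -2932, -4772, -7254, -10474
D2: -844, -1294, -1840, -2482, -3220
D3: -450, -546, -642, -738
D4: -96, -96, -96
Constant fourth difference = -96, so extend:
-738 − 96 = -834;  -3220 − 834 = -4054;  -10474 − 4054 = -14528;  -28249 − 14528 = -42777

-42777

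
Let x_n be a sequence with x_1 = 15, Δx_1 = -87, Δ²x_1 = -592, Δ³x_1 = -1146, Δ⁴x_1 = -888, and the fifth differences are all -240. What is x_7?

-47067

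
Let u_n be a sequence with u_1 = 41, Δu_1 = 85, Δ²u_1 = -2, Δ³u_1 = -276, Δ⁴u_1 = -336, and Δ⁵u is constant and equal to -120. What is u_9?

Build the table forward from the leading diagonal:
D5: -120  -120  -120  -120  -120  -120  -120  -120  -120
D4: -336  -456  -576  -696  -816  -936  -1056  -1176  -1296
D3: -276  -612  -1068  -1644  -2340  -3156  -4092  -5148  -6324
D2: -2  -278  -890  -1958  -3602  -5942  -9098  -13190  -18338
D1: 85  83  -195  -1085  -3043  -6645  -12587  -21685  -34875
u: 41  126  209  14  -1071  -4114  -10759  -23346  -45031

-45031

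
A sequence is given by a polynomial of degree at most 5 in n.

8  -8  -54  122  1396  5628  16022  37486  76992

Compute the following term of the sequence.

First differences: -16, -46, 176, 1274, 4232, 10394, 21464, 39506
Second differences: -30, 222, 1098, 2958, 6162, 11070, 18042
Third differences: 252, 876, 1860, 3204, 4908, 6972
Fourth differences: 624, 984, 1344, 1704, 2064
Fifth differences: 360, 360, 360, 360
Constant fifth difference = 360, so extend:
2064 + 360 = 2424;  6972 + 2424 = 9396;  18042 + 9396 = 27438;  39506 + 27438 = 66944;  76992 + 66944 = 143936

143936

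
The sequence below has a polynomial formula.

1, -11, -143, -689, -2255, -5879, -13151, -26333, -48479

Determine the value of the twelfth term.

-213641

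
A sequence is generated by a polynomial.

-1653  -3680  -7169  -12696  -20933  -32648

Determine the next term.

Δ: -2027 , -3489 , -5527 , -8237 , -11715
Δ²: -1462 , -2038 , -2710 , -3478
Δ³: -576 , -672 , -768
Δ⁴: -96 , -96
Fourth differences constant at -96.
-768 − 96 = -864;  -3478 − 864 = -4342;  -11715 − 4342 = -16057;  -32648 − 16057 = -48705

-48705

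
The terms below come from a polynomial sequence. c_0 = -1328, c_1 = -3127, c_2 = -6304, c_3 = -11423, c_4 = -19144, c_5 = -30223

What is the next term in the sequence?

-45512

-1799 , -3177 , -5119 , -7721 , -11079
-1378 , -1942 , -2602 , -3358
-564 , -660 , -756
-96 , -96
The fourth differences are constant (-96).
-756 − 96 = -852;  -3358 − 852 = -4210;  -11079 − 4210 = -15289;  -30223 − 15289 = -45512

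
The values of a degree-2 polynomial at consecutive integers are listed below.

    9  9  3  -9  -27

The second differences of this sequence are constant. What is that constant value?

D1: 0, -6, -12, -18
D2: -6, -6, -6

-6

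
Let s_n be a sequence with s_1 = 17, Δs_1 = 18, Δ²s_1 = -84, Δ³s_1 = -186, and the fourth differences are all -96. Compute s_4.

-367

Build the table forward from the leading diagonal:
D4: -96, -96, -96, -96
D3: -186, -282, -378, -474
D2: -84, -270, -552, -930
D1: 18, -66, -336, -888
s: 17, 35, -31, -367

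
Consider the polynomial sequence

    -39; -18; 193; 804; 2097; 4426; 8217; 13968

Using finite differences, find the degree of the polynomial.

4

21, 211, 611, 1293, 2329, 3791, 5751
190, 400, 682, 1036, 1462, 1960
210, 282, 354, 426, 498
72, 72, 72, 72
The fourth differences are constant, so the polynomial has degree 4.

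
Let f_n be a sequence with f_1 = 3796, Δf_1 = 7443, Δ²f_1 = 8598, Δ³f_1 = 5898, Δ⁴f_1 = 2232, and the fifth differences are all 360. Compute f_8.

Build the table forward from the leading diagonal:
Fifth differences: 360, 360, 360, 360, 360, 360, 360, 360
Fourth differences: 2232, 2592, 2952, 3312, 3672, 4032, 4392, 4752
Third differences: 5898, 8130, 10722, 13674, 16986, 20658, 24690, 29082
Second differences: 8598, 14496, 22626, 33348, 47022, 64008, 84666, 109356
First differences: 7443, 16041, 30537, 53163, 86511, 133533, 197541, 282207
f: 3796, 11239, 27280, 57817, 110980, 197491, 331024, 528565

528565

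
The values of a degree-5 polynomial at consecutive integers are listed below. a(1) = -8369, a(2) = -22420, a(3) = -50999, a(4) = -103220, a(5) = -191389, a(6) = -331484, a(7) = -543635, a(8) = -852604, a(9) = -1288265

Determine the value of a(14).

-6830860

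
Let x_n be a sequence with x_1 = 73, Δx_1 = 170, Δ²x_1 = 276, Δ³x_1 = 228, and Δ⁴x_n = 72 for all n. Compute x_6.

Build the table forward from the leading diagonal:
D4: 72  72  72  72  72  72
D3: 228  300  372  444  516  588
D2: 276  504  804  1176  1620  2136
D1: 170  446  950  1754  2930  4550
x: 73  243  689  1639  3393  6323

6323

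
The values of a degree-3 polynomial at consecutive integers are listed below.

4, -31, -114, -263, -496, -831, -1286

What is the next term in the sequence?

First differences: -35, -83, -149, -233, -335, -455
Second differences: -48, -66, -84, -102, -120
Third differences: -18, -18, -18, -18
Constant third difference = -18, so extend:
-120 − 18 = -138;  -455 − 138 = -593;  -1286 − 593 = -1879

-1879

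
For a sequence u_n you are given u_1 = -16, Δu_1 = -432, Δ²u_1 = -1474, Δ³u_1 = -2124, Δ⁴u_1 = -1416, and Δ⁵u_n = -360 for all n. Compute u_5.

-20500

Build the table forward from the leading diagonal:
D5: -360  -360  -360  -360  -360
D4: -1416  -1776  -2136  -2496  -2856
D3: -2124  -3540  -5316  -7452  -9948
D2: -1474  -3598  -7138  -12454  -19906
D1: -432  -1906  -5504  -12642  -25096
u: -16  -448  -2354  -7858  -20500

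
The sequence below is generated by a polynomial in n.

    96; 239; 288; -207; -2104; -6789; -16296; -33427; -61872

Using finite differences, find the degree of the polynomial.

Δ: 143, 49, -495, -1897, -4685, -9507, -17131, -28445
Δ²: -94, -544, -1402, -2788, -4822, -7624, -11314
Δ³: -450, -858, -1386, -2034, -2802, -3690
Δ⁴: -408, -528, -648, -768, -888
Δ⁵: -120, -120, -120, -120
The fifth differences are constant, so the polynomial has degree 5.

5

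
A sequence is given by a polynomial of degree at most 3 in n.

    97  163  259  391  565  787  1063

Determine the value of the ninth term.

1801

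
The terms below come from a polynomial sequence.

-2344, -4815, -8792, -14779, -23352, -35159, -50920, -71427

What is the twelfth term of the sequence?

Δ: -2471  -3977  -5987  -8573  -11807  -15761  -20507
Δ²: -1506  -2010  -2586  -3234  -3954  -4746
Δ³: -504  -576  -648  -720  -792
Δ⁴: -72  -72  -72  -72
The fourth differences are constant (-72).
-792 − 72 = -864;  -4746 − 864 = -5610;  -20507 − 5610 = -26117;  -71427 − 26117 = -97544
-864 − 72 = -936;  -5610 − 936 = -6546;  -26117 − 6546 = -32663;  -97544 − 32663 = -130207
-936 − 72 = -1008;  -6546 − 1008 = -7554;  -32663 − 7554 = -40217;  -130207 − 40217 = -170424
-1008 − 72 = -1080;  -7554 − 1080 = -8634;  -40217 − 8634 = -48851;  -170424 − 48851 = -219275

-219275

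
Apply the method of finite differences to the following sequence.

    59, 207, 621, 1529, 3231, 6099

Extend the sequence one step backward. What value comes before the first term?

21

Δ: 148, 414, 908, 1702, 2868
Δ²: 266, 494, 794, 1166
Δ³: 228, 300, 372
Δ⁴: 72, 72
The fourth differences are constant at 72.
Work back: 228 − 72 = 156;  266 − 156 = 110;  148 − 110 = 38;  59 − 38 = 21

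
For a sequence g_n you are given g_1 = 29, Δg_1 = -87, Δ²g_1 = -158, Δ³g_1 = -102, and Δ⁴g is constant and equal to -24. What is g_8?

Build the table forward from the leading diagonal:
Fourth differences: -24  -24  -24  -24  -24  -24  -24  -24
Third differences: -102  -126  -150  -174  -198  -222  -246  -270
Second differences: -158  -260  -386  -536  -710  -908  -1130  -1376
First differences: -87  -245  -505  -891  -1427  -2137  -3045  -4175
g: 29  -58  -303  -808  -1699  -3126  -5263  -8308

-8308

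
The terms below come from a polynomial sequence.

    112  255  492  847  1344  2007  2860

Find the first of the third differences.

24

First differences: 143, 237, 355, 497, 663, 853
Second differences: 94, 118, 142, 166, 190
Third differences: 24, 24, 24, 24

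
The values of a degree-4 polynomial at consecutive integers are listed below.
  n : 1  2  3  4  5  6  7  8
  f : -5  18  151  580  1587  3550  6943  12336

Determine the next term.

23  133  429  1007  1963  3393  5393
110  296  578  956  1430  2000
186  282  378  474  570
96  96  96  96
The fourth differences are constant (96).
570 + 96 = 666;  2000 + 666 = 2666;  5393 + 2666 = 8059;  12336 + 8059 = 20395

20395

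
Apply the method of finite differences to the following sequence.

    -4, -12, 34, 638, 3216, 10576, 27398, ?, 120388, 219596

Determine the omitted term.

60714

Using the first 7 terms:
First differences: -8, 46, 604, 2578, 7360, 16822
Second differences: 54, 558, 1974, 4782, 9462
Third differences: 504, 1416, 2808, 4680
Fourth differences: 912, 1392, 1872
Fifth differences: 480, 480
Constant fifth difference = 480.
Extend forward: 1872 + 480 = 2352;  4680 + 2352 = 7032;  9462 + 7032 = 16494;  16822 + 16494 = 33316;  27398 + 33316 = 60714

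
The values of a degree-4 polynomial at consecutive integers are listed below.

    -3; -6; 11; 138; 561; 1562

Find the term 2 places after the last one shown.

Δ: -3, 17, 127, 423, 1001
Δ²: 20, 110, 296, 578
Δ³: 90, 186, 282
Δ⁴: 96, 96
Constant fourth difference = 96, so extend:
282 + 96 = 378;  578 + 378 = 956;  1001 + 956 = 1957;  1562 + 1957 = 3519
378 + 96 = 474;  956 + 474 = 1430;  1957 + 1430 = 3387;  3519 + 3387 = 6906

6906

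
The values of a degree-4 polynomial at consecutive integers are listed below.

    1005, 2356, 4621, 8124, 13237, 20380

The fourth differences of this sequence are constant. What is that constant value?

48

Δ: 1351, 2265, 3503, 5113, 7143
Δ²: 914, 1238, 1610, 2030
Δ³: 324, 372, 420
Δ⁴: 48, 48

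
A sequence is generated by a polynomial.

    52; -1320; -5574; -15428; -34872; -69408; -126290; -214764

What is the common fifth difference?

-240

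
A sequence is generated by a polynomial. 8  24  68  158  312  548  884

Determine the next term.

1338

First differences: 16 , 44 , 90 , 154 , 236 , 336
Second differences: 28 , 46 , 64 , 82 , 100
Third differences: 18 , 18 , 18 , 18
The third differences are constant (18).
100 + 18 = 118;  336 + 118 = 454;  884 + 454 = 1338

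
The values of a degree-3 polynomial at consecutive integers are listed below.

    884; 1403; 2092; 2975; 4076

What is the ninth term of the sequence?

519 , 689 , 883 , 1101
170 , 194 , 218
24 , 24
Third differences constant at 24.
218 + 24 = 242;  1101 + 242 = 1343;  4076 + 1343 = 5419
242 + 24 = 266;  1343 + 266 = 1609;  5419 + 1609 = 7028
266 + 24 = 290;  1609 + 290 = 1899;  7028 + 1899 = 8927
290 + 24 = 314;  1899 + 314 = 2213;  8927 + 2213 = 11140

11140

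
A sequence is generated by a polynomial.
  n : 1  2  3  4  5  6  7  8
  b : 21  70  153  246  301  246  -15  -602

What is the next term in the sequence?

D1: 49 , 83 , 93 , 55 , -55 , -261 , -587
D2: 34 , 10 , -38 , -110 , -206 , -326
D3: -24 , -48 , -72 , -96 , -120
D4: -24 , -24 , -24 , -24
Constant fourth difference = -24, so extend:
-120 − 24 = -144;  -326 − 144 = -470;  -587 − 470 = -1057;  -602 − 1057 = -1659

-1659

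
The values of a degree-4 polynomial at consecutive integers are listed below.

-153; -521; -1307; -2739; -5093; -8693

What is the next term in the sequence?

-13911

D1: -368, -786, -1432, -2354, -3600
D2: -418, -646, -922, -1246
D3: -228, -276, -324
D4: -48, -48
Fourth differences constant at -48.
-324 − 48 = -372;  -1246 − 372 = -1618;  -3600 − 1618 = -5218;  -8693 − 5218 = -13911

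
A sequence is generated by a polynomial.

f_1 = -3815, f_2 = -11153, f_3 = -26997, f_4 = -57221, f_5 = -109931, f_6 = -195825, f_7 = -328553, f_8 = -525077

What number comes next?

First differences: -7338, -15844, -30224, -52710, -85894, -132728, -196524
Second differences: -8506, -14380, -22486, -33184, -46834, -63796
Third differences: -5874, -8106, -10698, -13650, -16962
Fourth differences: -2232, -2592, -2952, -3312
Fifth differences: -360, -360, -360
Fifth differences constant at -360.
-3312 − 360 = -3672;  -16962 − 3672 = -20634;  -63796 − 20634 = -84430;  -196524 − 84430 = -280954;  -525077 − 280954 = -806031

-806031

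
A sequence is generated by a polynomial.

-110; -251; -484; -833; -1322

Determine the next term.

Δ: -141 , -233 , -349 , -489
Δ²: -92 , -116 , -140
Δ³: -24 , -24
Third differences constant at -24.
-140 − 24 = -164;  -489 − 164 = -653;  -1322 − 653 = -1975

-1975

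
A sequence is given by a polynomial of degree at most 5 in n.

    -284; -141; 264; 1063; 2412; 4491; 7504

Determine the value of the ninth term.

143  405  799  1349  2079  3013
262  394  550  730  934
132  156  180  204
24  24  24
The fourth differences are constant (24).
204 + 24 = 228;  934 + 228 = 1162;  3013 + 1162 = 4175;  7504 + 4175 = 11679
228 + 24 = 252;  1162 + 252 = 1414;  4175 + 1414 = 5589;  11679 + 5589 = 17268

17268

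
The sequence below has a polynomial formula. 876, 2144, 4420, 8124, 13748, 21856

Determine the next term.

33084

First differences: 1268, 2276, 3704, 5624, 8108
Second differences: 1008, 1428, 1920, 2484
Third differences: 420, 492, 564
Fourth differences: 72, 72
Constant fourth difference = 72, so extend:
564 + 72 = 636;  2484 + 636 = 3120;  8108 + 3120 = 11228;  21856 + 11228 = 33084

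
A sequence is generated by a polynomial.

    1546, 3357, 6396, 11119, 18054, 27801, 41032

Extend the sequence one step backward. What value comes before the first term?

First differences: 1811  3039  4723  6935  9747  13231
Second differences: 1228  1684  2212  2812  3484
Third differences: 456  528  600  672
Fourth differences: 72  72  72
The fourth differences are constant at 72.
Work back: 456 − 72 = 384;  1228 − 384 = 844;  1811 − 844 = 967;  1546 − 967 = 579

579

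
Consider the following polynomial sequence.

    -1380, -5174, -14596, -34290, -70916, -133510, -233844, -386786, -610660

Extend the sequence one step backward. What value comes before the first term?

-226

Δ: -3794, -9422, -19694, -36626, -62594, -100334, -152942, -223874
Δ²: -5628, -10272, -16932, -25968, -37740, -52608, -70932
Δ³: -4644, -6660, -9036, -11772, -14868, -18324
Δ⁴: -2016, -2376, -2736, -3096, -3456
Δ⁵: -360, -360, -360, -360
The fifth differences are constant at -360.
Work back: -2016 + 360 = -1656;  -4644 + 1656 = -2988;  -5628 + 2988 = -2640;  -3794 + 2640 = -1154;  -1380 + 1154 = -226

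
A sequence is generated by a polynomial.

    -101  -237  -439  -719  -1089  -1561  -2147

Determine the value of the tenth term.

-4709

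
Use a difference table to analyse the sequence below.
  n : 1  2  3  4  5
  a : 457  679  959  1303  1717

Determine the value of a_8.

Δ: 222  280  344  414
Δ²: 58  64  70
Δ³: 6  6
The third differences are constant (6).
70 + 6 = 76;  414 + 76 = 490;  1717 + 490 = 2207
76 + 6 = 82;  490 + 82 = 572;  2207 + 572 = 2779
82 + 6 = 88;  572 + 88 = 660;  2779 + 660 = 3439

3439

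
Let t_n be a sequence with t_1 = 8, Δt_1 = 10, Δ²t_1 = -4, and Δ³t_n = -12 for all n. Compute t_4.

Build the table forward from the leading diagonal:
Third differences: -12  -12  -12  -12
Second differences: -4  -16  -28  -40
First differences: 10  6  -10  -38
t: 8  18  24  14

14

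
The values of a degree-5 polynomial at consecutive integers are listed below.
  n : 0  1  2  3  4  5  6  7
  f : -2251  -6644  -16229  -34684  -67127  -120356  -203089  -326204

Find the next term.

D1: -4393, -9585, -18455, -32443, -53229, -82733, -123115
D2: -5192, -8870, -13988, -20786, -29504, -40382
D3: -3678, -5118, -6798, -8718, -10878
D4: -1440, -1680, -1920, -2160
D5: -240, -240, -240
The fifth differences are constant (-240).
-2160 − 240 = -2400;  -10878 − 2400 = -13278;  -40382 − 13278 = -53660;  -123115 − 53660 = -176775;  -326204 − 176775 = -502979

-502979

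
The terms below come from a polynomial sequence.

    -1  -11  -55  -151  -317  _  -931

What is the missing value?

-571

Using the first 5 terms:
D1: -10  -44  -96  -166
D2: -34  -52  -70
D3: -18  -18
Constant third difference = -18.
Extend forward: -70 − 18 = -88;  -166 − 88 = -254;  -317 − 254 = -571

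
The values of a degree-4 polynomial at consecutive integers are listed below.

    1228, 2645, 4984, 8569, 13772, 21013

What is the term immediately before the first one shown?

457

D1: 1417  2339  3585  5203  7241
D2: 922  1246  1618  2038
D3: 324  372  420
D4: 48  48
The fourth differences are constant at 48.
Work back: 324 − 48 = 276;  922 − 276 = 646;  1417 − 646 = 771;  1228 − 771 = 457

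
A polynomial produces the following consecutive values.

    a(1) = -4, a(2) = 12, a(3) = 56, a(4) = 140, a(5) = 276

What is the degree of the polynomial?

3

First differences: 16, 44, 84, 136
Second differences: 28, 40, 52
Third differences: 12, 12
The third differences are constant, so the polynomial has degree 3.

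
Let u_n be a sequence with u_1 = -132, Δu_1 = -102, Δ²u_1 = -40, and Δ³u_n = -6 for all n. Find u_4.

-564

Build the table forward from the leading diagonal:
Δ³: -6, -6, -6, -6
Δ²: -40, -46, -52, -58
Δ: -102, -142, -188, -240
u: -132, -234, -376, -564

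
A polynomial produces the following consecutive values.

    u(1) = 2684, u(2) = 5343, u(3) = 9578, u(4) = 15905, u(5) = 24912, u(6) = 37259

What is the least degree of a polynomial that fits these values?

D1: 2659, 4235, 6327, 9007, 12347
D2: 1576, 2092, 2680, 3340
D3: 516, 588, 660
D4: 72, 72
The fourth differences are constant, so the polynomial has degree 4.

4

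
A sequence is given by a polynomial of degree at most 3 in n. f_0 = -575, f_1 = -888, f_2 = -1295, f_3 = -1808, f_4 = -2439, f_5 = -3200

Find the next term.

First differences: -313  -407  -513  -631  -761
Second differences: -94  -106  -118  -130
Third differences: -12  -12  -12
Third differences constant at -12.
-130 − 12 = -142;  -761 − 142 = -903;  -3200 − 903 = -4103

-4103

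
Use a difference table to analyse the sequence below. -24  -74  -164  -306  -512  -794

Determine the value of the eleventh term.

-3764

Δ: -50, -90, -142, -206, -282
Δ²: -40, -52, -64, -76
Δ³: -12, -12, -12
Constant third difference = -12, so extend:
-76 − 12 = -88;  -282 − 88 = -370;  -794 − 370 = -1164
-88 − 12 = -100;  -370 − 100 = -470;  -1164 − 470 = -1634
-100 − 12 = -112;  -470 − 112 = -582;  -1634 − 582 = -2216
-112 − 12 = -124;  -582 − 124 = -706;  -2216 − 706 = -2922
-124 − 12 = -136;  -706 − 136 = -842;  -2922 − 842 = -3764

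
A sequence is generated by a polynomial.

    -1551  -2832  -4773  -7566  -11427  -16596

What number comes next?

-23337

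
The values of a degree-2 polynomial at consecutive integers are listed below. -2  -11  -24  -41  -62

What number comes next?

First differences: -9, -13, -17, -21
Second differences: -4, -4, -4
The second differences are constant (-4).
-21 − 4 = -25;  -62 − 25 = -87

-87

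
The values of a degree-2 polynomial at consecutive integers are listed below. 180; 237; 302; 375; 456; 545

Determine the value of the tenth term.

981

Δ: 57, 65, 73, 81, 89
Δ²: 8, 8, 8, 8
Constant second difference = 8, so extend:
89 + 8 = 97;  545 + 97 = 642
97 + 8 = 105;  642 + 105 = 747
105 + 8 = 113;  747 + 113 = 860
113 + 8 = 121;  860 + 121 = 981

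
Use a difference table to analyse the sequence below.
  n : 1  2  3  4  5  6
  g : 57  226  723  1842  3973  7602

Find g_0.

First differences: 169  497  1119  2131  3629
Second differences: 328  622  1012  1498
Third differences: 294  390  486
Fourth differences: 96  96
The fourth differences are constant at 96.
Work back: 294 − 96 = 198;  328 − 198 = 130;  169 − 130 = 39;  57 − 39 = 18

18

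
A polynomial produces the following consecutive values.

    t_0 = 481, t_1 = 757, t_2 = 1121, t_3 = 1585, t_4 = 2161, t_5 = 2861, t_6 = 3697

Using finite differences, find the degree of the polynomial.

3

First differences: 276, 364, 464, 576, 700, 836
Second differences: 88, 100, 112, 124, 136
Third differences: 12, 12, 12, 12
The third differences are constant, so the polynomial has degree 3.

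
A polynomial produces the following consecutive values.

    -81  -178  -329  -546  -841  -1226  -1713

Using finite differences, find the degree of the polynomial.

3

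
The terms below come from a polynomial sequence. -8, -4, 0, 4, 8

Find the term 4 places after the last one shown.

First differences: 4  4  4  4
Constant first difference = 4, so extend:
8 + 4 = 12
12 + 4 = 16
16 + 4 = 20
20 + 4 = 24

24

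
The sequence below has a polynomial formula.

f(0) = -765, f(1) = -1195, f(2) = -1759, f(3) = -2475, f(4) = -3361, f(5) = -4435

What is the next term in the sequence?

-5715

First differences: -430 , -564 , -716 , -886 , -1074
Second differences: -134 , -152 , -170 , -188
Third differences: -18 , -18 , -18
Constant third difference = -18, so extend:
-188 − 18 = -206;  -1074 − 206 = -1280;  -4435 − 1280 = -5715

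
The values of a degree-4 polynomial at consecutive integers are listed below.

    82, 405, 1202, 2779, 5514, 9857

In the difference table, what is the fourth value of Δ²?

First differences: 323, 797, 1577, 2735, 4343
Second differences: 474, 780, 1158, 1608
Third differences: 306, 378, 450
Fourth differences: 72, 72

1608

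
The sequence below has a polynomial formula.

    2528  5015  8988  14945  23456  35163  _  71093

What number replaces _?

Using the first 6 terms:
2487, 3973, 5957, 8511, 11707
1486, 1984, 2554, 3196
498, 570, 642
72, 72
Constant fourth difference = 72.
Extend forward: 642 + 72 = 714;  3196 + 714 = 3910;  11707 + 3910 = 15617;  35163 + 15617 = 50780

50780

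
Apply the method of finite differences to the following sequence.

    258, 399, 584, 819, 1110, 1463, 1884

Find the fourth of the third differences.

D1: 141, 185, 235, 291, 353, 421
D2: 44, 50, 56, 62, 68
D3: 6, 6, 6, 6

6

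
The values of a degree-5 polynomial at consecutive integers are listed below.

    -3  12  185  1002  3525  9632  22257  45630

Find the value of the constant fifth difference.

D1: 15, 173, 817, 2523, 6107, 12625, 23373
D2: 158, 644, 1706, 3584, 6518, 10748
D3: 486, 1062, 1878, 2934, 4230
D4: 576, 816, 1056, 1296
D5: 240, 240, 240

240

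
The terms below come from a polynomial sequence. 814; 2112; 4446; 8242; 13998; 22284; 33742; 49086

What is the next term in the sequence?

D1: 1298  2334  3796  5756  8286  11458  15344
D2: 1036  1462  1960  2530  3172  3886
D3: 426  498  570  642  714
D4: 72  72  72  72
Fourth differences constant at 72.
714 + 72 = 786;  3886 + 786 = 4672;  15344 + 4672 = 20016;  49086 + 20016 = 69102

69102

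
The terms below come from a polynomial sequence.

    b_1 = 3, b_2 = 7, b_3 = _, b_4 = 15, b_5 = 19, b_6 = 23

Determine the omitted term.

11

Using the last 3 terms:
4  4
Constant first difference = 4.
Extend backward: 15 − 4 = 11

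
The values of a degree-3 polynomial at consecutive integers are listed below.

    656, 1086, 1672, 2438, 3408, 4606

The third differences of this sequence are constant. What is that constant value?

24

Δ: 430, 586, 766, 970, 1198
Δ²: 156, 180, 204, 228
Δ³: 24, 24, 24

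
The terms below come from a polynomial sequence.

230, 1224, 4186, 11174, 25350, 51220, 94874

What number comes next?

164226

D1: 994, 2962, 6988, 14176, 25870, 43654
D2: 1968, 4026, 7188, 11694, 17784
D3: 2058, 3162, 4506, 6090
D4: 1104, 1344, 1584
D5: 240, 240
The fifth differences are constant (240).
1584 + 240 = 1824;  6090 + 1824 = 7914;  17784 + 7914 = 25698;  43654 + 25698 = 69352;  94874 + 69352 = 164226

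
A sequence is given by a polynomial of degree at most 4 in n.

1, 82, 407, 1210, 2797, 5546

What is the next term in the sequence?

9907

81  325  803  1587  2749
244  478  784  1162
234  306  378
72  72
Fourth differences constant at 72.
378 + 72 = 450;  1162 + 450 = 1612;  2749 + 1612 = 4361;  5546 + 4361 = 9907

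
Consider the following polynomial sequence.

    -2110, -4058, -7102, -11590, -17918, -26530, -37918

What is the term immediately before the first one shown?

-958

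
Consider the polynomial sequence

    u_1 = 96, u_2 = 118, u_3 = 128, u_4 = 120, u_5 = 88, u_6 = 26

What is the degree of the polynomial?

D1: 22, 10, -8, -32, -62
D2: -12, -18, -24, -30
D3: -6, -6, -6
The third differences are constant, so the polynomial has degree 3.

3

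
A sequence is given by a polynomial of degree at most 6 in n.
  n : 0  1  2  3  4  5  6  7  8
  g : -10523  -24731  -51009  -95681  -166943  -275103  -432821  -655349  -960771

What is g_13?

-4592711

Δ: -14208  -26278  -44672  -71262  -108160  -157718  -222528  -305422
Δ²: -12070  -18394  -26590  -36898  -49558  -64810  -82894
Δ³: -6324  -8196  -10308  -12660  -15252  -18084
Δ⁴: -1872  -2112  -2352  -2592  -2832
Δ⁵: -240  -240  -240  -240
Constant fifth difference = -240, so extend:
-2832 − 240 = -3072;  -18084 − 3072 = -21156;  -82894 − 21156 = -104050;  -305422 − 104050 = -409472;  -960771 − 409472 = -1370243
-3072 − 240 = -3312;  -21156 − 3312 = -24468;  -104050 − 24468 = -128518;  -409472 − 128518 = -537990;  -1370243 − 537990 = -1908233
-3312 − 240 = -3552;  -24468 − 3552 = -28020;  -128518 − 28020 = -156538;  -537990 − 156538 = -694528;  -1908233 − 694528 = -2602761
-3552 − 240 = -3792;  -28020 − 3792 = -31812;  -156538 − 31812 = -188350;  -694528 − 188350 = -882878;  -2602761 − 882878 = -3485639
-3792 − 240 = -4032;  -31812 − 4032 = -35844;  -188350 − 35844 = -224194;  -882878 − 224194 = -1107072;  -3485639 − 1107072 = -4592711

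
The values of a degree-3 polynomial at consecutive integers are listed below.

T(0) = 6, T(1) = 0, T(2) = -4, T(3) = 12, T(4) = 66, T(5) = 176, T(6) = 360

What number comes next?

636

-6, -4, 16, 54, 110, 184
2, 20, 38, 56, 74
18, 18, 18, 18
Third differences constant at 18.
74 + 18 = 92;  184 + 92 = 276;  360 + 276 = 636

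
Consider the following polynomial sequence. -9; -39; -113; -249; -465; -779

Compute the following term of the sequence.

-1209

First differences: -30 , -74 , -136 , -216 , -314
Second differences: -44 , -62 , -80 , -98
Third differences: -18 , -18 , -18
The third differences are constant (-18).
-98 − 18 = -116;  -314 − 116 = -430;  -779 − 430 = -1209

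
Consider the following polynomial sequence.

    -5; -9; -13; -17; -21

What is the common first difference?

Δ: -4, -4, -4, -4

-4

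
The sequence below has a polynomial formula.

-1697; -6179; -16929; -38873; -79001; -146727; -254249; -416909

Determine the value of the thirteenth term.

-2859689

Δ: -4482 , -10750 , -21944 , -40128 , -67726 , -107522 , -162660
Δ²: -6268 , -11194 , -18184 , -27598 , -39796 , -55138
Δ³: -4926 , -6990 , -9414 , -12198 , -15342
Δ⁴: -2064 , -2424 , -2784 , -3144
Δ⁵: -360 , -360 , -360
Constant fifth difference = -360, so extend:
-3144 − 360 = -3504;  -15342 − 3504 = -18846;  -55138 − 18846 = -73984;  -162660 − 73984 = -236644;  -416909 − 236644 = -653553
-3504 − 360 = -3864;  -18846 − 3864 = -22710;  -73984 − 22710 = -96694;  -236644 − 96694 = -333338;  -653553 − 333338 = -986891
-3864 − 360 = -4224;  -22710 − 4224 = -26934;  -96694 − 26934 = -123628;  -333338 − 123628 = -456966;  -986891 − 456966 = -1443857
-4224 − 360 = -4584;  -26934 − 4584 = -31518;  -123628 − 31518 = -155146;  -456966 − 155146 = -612112;  -1443857 − 612112 = -2055969
-4584 − 360 = -4944;  -31518 − 4944 = -36462;  -155146 − 36462 = -191608;  -612112 − 191608 = -803720;  -2055969 − 803720 = -2859689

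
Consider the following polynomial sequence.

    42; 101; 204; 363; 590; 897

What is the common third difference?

12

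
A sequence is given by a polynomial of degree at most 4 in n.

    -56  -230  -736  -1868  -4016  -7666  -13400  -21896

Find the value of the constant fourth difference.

-96

Δ: -174, -506, -1132, -2148, -3650, -5734, -8496
Δ²: -332, -626, -1016, -1502, -2084, -2762
Δ³: -294, -390, -486, -582, -678
Δ⁴: -96, -96, -96, -96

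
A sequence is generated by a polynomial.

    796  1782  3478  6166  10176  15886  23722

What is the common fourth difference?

48

First differences: 986, 1696, 2688, 4010, 5710, 7836
Second differences: 710, 992, 1322, 1700, 2126
Third differences: 282, 330, 378, 426
Fourth differences: 48, 48, 48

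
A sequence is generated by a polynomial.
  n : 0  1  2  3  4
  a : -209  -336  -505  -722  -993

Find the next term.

First differences: -127, -169, -217, -271
Second differences: -42, -48, -54
Third differences: -6, -6
Third differences constant at -6.
-54 − 6 = -60;  -271 − 60 = -331;  -993 − 331 = -1324

-1324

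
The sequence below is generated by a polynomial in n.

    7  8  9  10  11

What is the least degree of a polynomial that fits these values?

1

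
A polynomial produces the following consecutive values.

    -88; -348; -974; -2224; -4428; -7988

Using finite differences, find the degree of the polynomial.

First differences: -260, -626, -1250, -2204, -3560
Second differences: -366, -624, -954, -1356
Third differences: -258, -330, -402
Fourth differences: -72, -72
The fourth differences are constant, so the polynomial has degree 4.

4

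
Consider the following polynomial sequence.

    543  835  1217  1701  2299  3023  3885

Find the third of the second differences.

114

Δ: 292, 382, 484, 598, 724, 862
Δ²: 90, 102, 114, 126, 138
Δ³: 12, 12, 12, 12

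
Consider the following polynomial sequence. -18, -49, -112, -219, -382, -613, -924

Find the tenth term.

-31  -63  -107  -163  -231  -311
-32  -44  -56  -68  -80
-12  -12  -12  -12
Third differences constant at -12.
-80 − 12 = -92;  -311 − 92 = -403;  -924 − 403 = -1327
-92 − 12 = -104;  -403 − 104 = -507;  -1327 − 507 = -1834
-104 − 12 = -116;  -507 − 116 = -623;  -1834 − 623 = -2457

-2457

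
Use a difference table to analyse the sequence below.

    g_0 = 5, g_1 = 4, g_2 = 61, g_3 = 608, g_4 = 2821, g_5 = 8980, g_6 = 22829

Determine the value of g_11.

-1  57  547  2213  6159  13849
58  490  1666  3946  7690
432  1176  2280  3744
744  1104  1464
360  360
The fifth differences are constant (360).
1464 + 360 = 1824;  3744 + 1824 = 5568;  7690 + 5568 = 13258;  13849 + 13258 = 27107;  22829 + 27107 = 49936
1824 + 360 = 2184;  5568 + 2184 = 7752;  13258 + 7752 = 21010;  27107 + 21010 = 48117;  49936 + 48117 = 98053
2184 + 360 = 2544;  7752 + 2544 = 10296;  21010 + 10296 = 31306;  48117 + 31306 = 79423;  98053 + 79423 = 177476
2544 + 360 = 2904;  10296 + 2904 = 13200;  31306 + 13200 = 44506;  79423 + 44506 = 123929;  177476 + 123929 = 301405
2904 + 360 = 3264;  13200 + 3264 = 16464;  44506 + 16464 = 60970;  123929 + 60970 = 184899;  301405 + 184899 = 486304

486304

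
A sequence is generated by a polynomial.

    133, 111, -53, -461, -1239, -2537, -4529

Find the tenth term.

-16769

D1: -22  -164  -408  -778  -1298  -1992
D2: -142  -244  -370  -520  -694
D3: -102  -126  -150  -174
D4: -24  -24  -24
Fourth differences constant at -24.
-174 − 24 = -198;  -694 − 198 = -892;  -1992 − 892 = -2884;  -4529 − 2884 = -7413
-198 − 24 = -222;  -892 − 222 = -1114;  -2884 − 1114 = -3998;  -7413 − 3998 = -11411
-222 − 24 = -246;  -1114 − 246 = -1360;  -3998 − 1360 = -5358;  -11411 − 5358 = -16769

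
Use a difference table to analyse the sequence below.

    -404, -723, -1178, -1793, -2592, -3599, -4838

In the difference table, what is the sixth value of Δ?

-1239

Δ: -319, -455, -615, -799, -1007, -1239
Δ²: -136, -160, -184, -208, -232
Δ³: -24, -24, -24, -24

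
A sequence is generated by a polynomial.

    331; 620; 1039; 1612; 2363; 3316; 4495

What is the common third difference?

24

D1: 289, 419, 573, 751, 953, 1179
D2: 130, 154, 178, 202, 226
D3: 24, 24, 24, 24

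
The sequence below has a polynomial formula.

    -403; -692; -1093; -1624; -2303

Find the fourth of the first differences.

D1: -289, -401, -531, -679
D2: -112, -130, -148
D3: -18, -18

-679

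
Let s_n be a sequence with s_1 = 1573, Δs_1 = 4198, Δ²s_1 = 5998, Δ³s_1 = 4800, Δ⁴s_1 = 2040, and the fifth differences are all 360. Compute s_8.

Build the table forward from the leading diagonal:
Fifth differences: 360, 360, 360, 360, 360, 360, 360, 360
Fourth differences: 2040, 2400, 2760, 3120, 3480, 3840, 4200, 4560
Third differences: 4800, 6840, 9240, 12000, 15120, 18600, 22440, 26640
Second differences: 5998, 10798, 17638, 26878, 38878, 53998, 72598, 95038
First differences: 4198, 10196, 20994, 38632, 65510, 104388, 158386, 230984
s: 1573, 5771, 15967, 36961, 75593, 141103, 245491, 403877

403877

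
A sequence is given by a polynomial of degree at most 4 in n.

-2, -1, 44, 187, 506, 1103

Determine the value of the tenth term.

Δ: 1, 45, 143, 319, 597
Δ²: 44, 98, 176, 278
Δ³: 54, 78, 102
Δ⁴: 24, 24
The fourth differences are constant (24).
102 + 24 = 126;  278 + 126 = 404;  597 + 404 = 1001;  1103 + 1001 = 2104
126 + 24 = 150;  404 + 150 = 554;  1001 + 554 = 1555;  2104 + 1555 = 3659
150 + 24 = 174;  554 + 174 = 728;  1555 + 728 = 2283;  3659 + 2283 = 5942
174 + 24 = 198;  728 + 198 = 926;  2283 + 926 = 3209;  5942 + 3209 = 9151

9151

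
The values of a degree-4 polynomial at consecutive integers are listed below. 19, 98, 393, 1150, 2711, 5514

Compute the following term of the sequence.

10093

First differences: 79, 295, 757, 1561, 2803
Second differences: 216, 462, 804, 1242
Third differences: 246, 342, 438
Fourth differences: 96, 96
Constant fourth difference = 96, so extend:
438 + 96 = 534;  1242 + 534 = 1776;  2803 + 1776 = 4579;  5514 + 4579 = 10093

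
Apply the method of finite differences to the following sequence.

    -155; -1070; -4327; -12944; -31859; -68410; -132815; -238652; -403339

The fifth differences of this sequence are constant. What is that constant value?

Δ: -915, -3257, -8617, -18915, -36551, -64405, -105837, -164687
Δ²: -2342, -5360, -10298, -17636, -27854, -41432, -58850
Δ³: -3018, -4938, -7338, -10218, -13578, -17418
Δ⁴: -1920, -2400, -2880, -3360, -3840
Δ⁵: -480, -480, -480, -480

-480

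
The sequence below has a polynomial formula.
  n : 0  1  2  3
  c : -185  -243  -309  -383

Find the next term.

-465

Δ: -58, -66, -74
Δ²: -8, -8
The second differences are constant (-8).
-74 − 8 = -82;  -383 − 82 = -465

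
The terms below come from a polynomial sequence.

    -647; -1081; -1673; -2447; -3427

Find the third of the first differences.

Δ: -434, -592, -774, -980
Δ²: -158, -182, -206
Δ³: -24, -24

-774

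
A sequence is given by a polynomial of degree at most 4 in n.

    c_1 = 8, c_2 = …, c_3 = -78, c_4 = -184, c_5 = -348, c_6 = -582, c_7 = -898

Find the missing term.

-18

Using the last 5 terms:
Δ: -106  -164  -234  -316
Δ²: -58  -70  -82
Δ³: -12  -12
Constant third difference = -12.
Extend backward: -58 + 12 = -46;  -106 + 46 = -60;  -78 + 60 = -18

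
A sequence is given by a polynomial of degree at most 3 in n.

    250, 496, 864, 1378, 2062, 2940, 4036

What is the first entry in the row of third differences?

First differences: 246, 368, 514, 684, 878, 1096
Second differences: 122, 146, 170, 194, 218
Third differences: 24, 24, 24, 24

24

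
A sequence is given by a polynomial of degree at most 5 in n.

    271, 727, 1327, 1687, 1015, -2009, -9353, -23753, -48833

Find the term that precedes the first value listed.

55

Δ: 456  600  360  -672  -3024  -7344  -14400  -25080
Δ²: 144  -240  -1032  -2352  -4320  -7056  -10680
Δ³: -384  -792  -1320  -1968  -2736  -3624
Δ⁴: -408  -528  -648  -768  -888
Δ⁵: -120  -120  -120  -120
The fifth differences are constant at -120.
Work back: -408 + 120 = -288;  -384 + 288 = -96;  144 + 96 = 240;  456 − 240 = 216;  271 − 216 = 55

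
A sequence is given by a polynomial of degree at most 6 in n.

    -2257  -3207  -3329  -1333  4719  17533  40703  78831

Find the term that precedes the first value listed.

-1241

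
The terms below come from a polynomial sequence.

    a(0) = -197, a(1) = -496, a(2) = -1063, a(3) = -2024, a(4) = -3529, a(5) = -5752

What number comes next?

Δ: -299 , -567 , -961 , -1505 , -2223
Δ²: -268 , -394 , -544 , -718
Δ³: -126 , -150 , -174
Δ⁴: -24 , -24
The fourth differences are constant (-24).
-174 − 24 = -198;  -718 − 198 = -916;  -2223 − 916 = -3139;  -5752 − 3139 = -8891

-8891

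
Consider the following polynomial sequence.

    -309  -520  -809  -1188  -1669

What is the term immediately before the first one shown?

-164

Δ: -211  -289  -379  -481
Δ²: -78  -90  -102
Δ³: -12  -12
The third differences are constant at -12.
Work back: -78 + 12 = -66;  -211 + 66 = -145;  -309 + 145 = -164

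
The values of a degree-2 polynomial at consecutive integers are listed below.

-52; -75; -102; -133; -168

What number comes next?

D1: -23 , -27 , -31 , -35
D2: -4 , -4 , -4
Constant second difference = -4, so extend:
-35 − 4 = -39;  -168 − 39 = -207

-207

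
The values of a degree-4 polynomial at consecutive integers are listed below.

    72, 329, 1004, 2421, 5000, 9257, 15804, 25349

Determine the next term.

D1: 257, 675, 1417, 2579, 4257, 6547, 9545
D2: 418, 742, 1162, 1678, 2290, 2998
D3: 324, 420, 516, 612, 708
D4: 96, 96, 96, 96
Fourth differences constant at 96.
708 + 96 = 804;  2998 + 804 = 3802;  9545 + 3802 = 13347;  25349 + 13347 = 38696

38696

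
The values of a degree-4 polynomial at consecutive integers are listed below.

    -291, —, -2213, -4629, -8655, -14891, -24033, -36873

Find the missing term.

-903

Using the last 6 terms:
First differences: -2416  -4026  -6236  -9142  -12840
Second differences: -1610  -2210  -2906  -3698
Third differences: -600  -696  -792
Fourth differences: -96  -96
Constant fourth difference = -96.
Extend backward: -600 + 96 = -504;  -1610 + 504 = -1106;  -2416 + 1106 = -1310;  -2213 + 1310 = -903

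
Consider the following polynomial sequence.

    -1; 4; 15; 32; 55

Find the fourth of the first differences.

First differences: 5, 11, 17, 23
Second differences: 6, 6, 6

23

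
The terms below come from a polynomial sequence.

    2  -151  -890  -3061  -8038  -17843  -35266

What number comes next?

Δ: -153 , -739 , -2171 , -4977 , -9805 , -17423
Δ²: -586 , -1432 , -2806 , -4828 , -7618
Δ³: -846 , -1374 , -2022 , -2790
Δ⁴: -528 , -648 , -768
Δ⁵: -120 , -120
Constant fifth difference = -120, so extend:
-768 − 120 = -888;  -2790 − 888 = -3678;  -7618 − 3678 = -11296;  -17423 − 11296 = -28719;  -35266 − 28719 = -63985

-63985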